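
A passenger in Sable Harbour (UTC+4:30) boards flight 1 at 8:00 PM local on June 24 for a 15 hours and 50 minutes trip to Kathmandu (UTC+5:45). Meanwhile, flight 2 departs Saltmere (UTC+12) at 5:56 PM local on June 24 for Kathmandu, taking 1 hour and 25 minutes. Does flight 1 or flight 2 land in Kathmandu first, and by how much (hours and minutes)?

the second, by 23 hours 59 minutes

Flight 1 in UTC: 8:00 PM − 4:30 = 3:30 PM on Jun 24.
+15 hours 50 minutes → arrive 7:20 AM UTC on Jun 25.
Flight 2 in UTC: 5:56 PM − 12:00 = 5:56 AM on Jun 24.
+1 hour and 25 minutes → arrive 7:21 AM UTC on Jun 24.
Flight 2 lands earlier by 23 hours 59 minutes.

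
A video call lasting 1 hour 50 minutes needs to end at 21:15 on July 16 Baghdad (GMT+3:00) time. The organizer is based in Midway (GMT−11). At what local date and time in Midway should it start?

Target end time in UTC: 21:15 − 3:00 = 18:15 on Jul 16.
Subtract 1 hour 50 minutes → start 16:25 UTC on Jul 16.
Midway is UTC−11:00: 16:25 − 11:00 = 05:25 on Jul 16.

05:25 on July 16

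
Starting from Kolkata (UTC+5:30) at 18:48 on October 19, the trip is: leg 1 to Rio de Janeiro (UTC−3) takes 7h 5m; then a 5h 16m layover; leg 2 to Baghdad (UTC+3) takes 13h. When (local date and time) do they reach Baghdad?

17:39 on October 20

Convert departure to UTC: 18:48 − 5:30 = 13:18 UTC on Oct 19.
Add 7 hours 5 minutes leg 1 → 20:23 UTC.
Add 5 hours and 16 minutes layover in Rio de Janeiro → 01:39 UTC (Oct 20).
Add 13 hours leg 2 → 14:39 UTC.
Baghdad is UTC+3:00, so local arrival = 14:39 + 3:00 = 17:39 on Oct 20.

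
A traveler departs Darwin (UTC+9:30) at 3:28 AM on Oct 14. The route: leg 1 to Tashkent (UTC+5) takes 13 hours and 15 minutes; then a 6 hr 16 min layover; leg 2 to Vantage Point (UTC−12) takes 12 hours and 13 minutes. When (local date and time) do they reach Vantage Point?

1:42 PM on Oct 14

Convert departure to UTC: 3:28 AM − 9:30 = 5:58 PM UTC on Oct 13.
Add 13 hours and 15 minutes leg 1 → 7:13 AM UTC (Oct 14).
Add 6 hours 16 minutes layover in Tashkent → 1:29 PM UTC.
Add 12 hours 13 minutes leg 2 → 1:42 AM UTC (Oct 15).
Vantage Point is UTC−12:00, so local arrival = 1:42 AM − 12:00 = 1:42 PM on Oct 14.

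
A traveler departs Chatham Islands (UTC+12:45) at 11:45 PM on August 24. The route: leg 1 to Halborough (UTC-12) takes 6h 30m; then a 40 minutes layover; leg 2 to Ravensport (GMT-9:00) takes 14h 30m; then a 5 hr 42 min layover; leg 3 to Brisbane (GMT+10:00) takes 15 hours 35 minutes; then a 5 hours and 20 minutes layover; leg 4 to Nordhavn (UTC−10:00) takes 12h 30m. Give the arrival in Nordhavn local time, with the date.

1:47 PM on August 26

Convert departure to UTC: 11:45 PM − 12:45 = 11:00 AM UTC on Aug 24.
Add 6 hours and 30 minutes leg 1 → 5:30 PM UTC.
Add 40 minutes layover in Halborough → 6:10 PM UTC.
Add 14 hours and 30 minutes leg 2 → 8:40 AM UTC (Aug 25).
Add 5 hours and 42 minutes layover in Ravensport → 2:22 PM UTC.
Add 15 hours and 35 minutes leg 3 → 5:57 AM UTC (Aug 26).
Add 5 hours and 20 minutes layover in Brisbane → 11:17 AM UTC.
Add 12 hours 30 minutes leg 4 → 11:47 PM UTC.
Nordhavn is UTC−10:00, so local arrival = 11:47 PM − 10:00 = 1:47 PM on Aug 26.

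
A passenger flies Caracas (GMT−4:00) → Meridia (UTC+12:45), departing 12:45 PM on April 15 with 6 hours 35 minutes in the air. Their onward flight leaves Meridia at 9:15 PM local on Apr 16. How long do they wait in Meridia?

9 hours 10 minutes

Convert departure to UTC: 12:45 PM + 4:00 = 4:45 PM UTC on Apr 15.
Add 6 hours 35 minutes flight time → 11:20 PM UTC.
Meridia is UTC+12:45, so local arrival = 11:20 PM + 12:45 = 12:05 PM on Apr 16.
Layover = 9:15 PM − 12:05 PM = 9 hours 10 minutes.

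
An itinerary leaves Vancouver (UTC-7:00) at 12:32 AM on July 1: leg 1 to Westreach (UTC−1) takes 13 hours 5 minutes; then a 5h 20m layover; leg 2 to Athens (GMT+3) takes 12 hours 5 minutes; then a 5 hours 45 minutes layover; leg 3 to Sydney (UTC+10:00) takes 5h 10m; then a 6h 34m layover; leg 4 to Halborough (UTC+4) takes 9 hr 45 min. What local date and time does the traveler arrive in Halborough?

Convert departure to UTC: 12:32 AM + 7:00 = 7:32 AM UTC on Jul 1.
Add 13 hours 5 minutes leg 1 → 8:37 PM UTC.
Add 5 hours and 20 minutes layover in Westreach → 1:57 AM UTC (Jul 2).
Add 12 hours 5 minutes leg 2 → 2:02 PM UTC.
Add 5 hours 45 minutes layover in Athens → 7:47 PM UTC.
Add 5 hours 10 minutes leg 3 → 12:57 AM UTC (Jul 3).
Add 6 hours and 34 minutes layover in Sydney → 7:31 AM UTC.
Add 9 hours and 45 minutes leg 4 → 5:16 PM UTC.
Halborough is UTC+4:00, so local arrival = 5:16 PM + 4:00 = 9:16 PM on Jul 3.

9:16 PM on Jul 3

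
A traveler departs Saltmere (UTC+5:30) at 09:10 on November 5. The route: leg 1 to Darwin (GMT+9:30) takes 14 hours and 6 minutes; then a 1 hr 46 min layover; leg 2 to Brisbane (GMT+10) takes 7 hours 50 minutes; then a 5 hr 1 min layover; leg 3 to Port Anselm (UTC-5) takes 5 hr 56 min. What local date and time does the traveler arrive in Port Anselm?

Convert departure to UTC: 09:10 − 5:30 = 03:40 UTC on Nov 5.
Add 14 hours and 6 minutes leg 1 → 17:46 UTC.
Add 1 hour and 46 minutes layover in Darwin → 19:32 UTC.
Add 7 hours 50 minutes leg 2 → 03:22 UTC (Nov 6).
Add 5 hours and 1 minute layover in Brisbane → 08:23 UTC.
Add 5 hours and 56 minutes leg 3 → 14:19 UTC.
Port Anselm is UTC−5:00, so local arrival = 14:19 − 5:00 = 09:19 on Nov 6.

09:19 on Nov 6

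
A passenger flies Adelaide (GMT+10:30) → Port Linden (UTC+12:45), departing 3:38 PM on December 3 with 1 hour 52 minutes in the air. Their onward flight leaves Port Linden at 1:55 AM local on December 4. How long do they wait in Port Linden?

Convert departure to UTC: 3:38 PM − 10:30 = 5:08 AM UTC on Dec 3.
Add 1 hour and 52 minutes flight time → 7:00 AM UTC.
Port Linden is UTC+12:45, so local arrival = 7:00 AM + 12:45 = 7:45 PM on Dec 3.
Layover = 1:55 AM − 7:45 PM (+1 day) = 6 hours 10 minutes.

6 hours 10 minutes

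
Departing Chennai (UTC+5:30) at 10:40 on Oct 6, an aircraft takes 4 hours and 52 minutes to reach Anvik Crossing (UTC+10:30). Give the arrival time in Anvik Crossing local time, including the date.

20:32 on October 6

Convert departure to UTC: 10:40 − 5:30 = 05:10 UTC on Oct 6.
Add 4 hours and 52 minutes travel time → 10:02 UTC.
Anvik Crossing is UTC+10:30, so local arrival = 10:02 + 10:30 = 20:32 on Oct 6.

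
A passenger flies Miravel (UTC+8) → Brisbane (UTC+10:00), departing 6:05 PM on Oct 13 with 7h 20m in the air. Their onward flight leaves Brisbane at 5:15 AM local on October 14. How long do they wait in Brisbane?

1 hour 50 minutes

Convert departure to UTC: 6:05 PM − 8:00 = 10:05 AM UTC on Oct 13.
Add 7 hours 20 minutes flight time → 5:25 PM UTC.
Brisbane is UTC+10:00, so local arrival = 5:25 PM + 10:00 = 3:25 AM on Oct 14.
Layover = 5:15 AM − 3:25 AM = 1 hour 50 minutes.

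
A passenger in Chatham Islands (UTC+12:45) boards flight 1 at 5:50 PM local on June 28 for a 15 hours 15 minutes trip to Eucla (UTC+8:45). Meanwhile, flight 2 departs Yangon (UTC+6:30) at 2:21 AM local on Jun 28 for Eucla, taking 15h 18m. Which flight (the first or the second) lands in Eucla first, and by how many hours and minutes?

the second, by 9 hours 11 minutes

Flight 1 in UTC: 5:50 PM − 12:45 = 5:05 AM on Jun 28.
+15 hours and 15 minutes → arrive 8:20 PM UTC on Jun 28.
Flight 2 in UTC: 2:21 AM − 6:30 = 7:51 PM on Jun 27.
+15 hours and 18 minutes → arrive 11:09 AM UTC on Jun 28.
Flight 2 lands earlier by 9 hours 11 minutes.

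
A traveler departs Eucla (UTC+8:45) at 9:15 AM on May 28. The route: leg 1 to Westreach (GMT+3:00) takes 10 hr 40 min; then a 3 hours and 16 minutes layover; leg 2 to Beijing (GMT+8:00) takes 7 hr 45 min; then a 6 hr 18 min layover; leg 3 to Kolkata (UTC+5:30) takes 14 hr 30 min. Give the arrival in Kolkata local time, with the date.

Convert departure to UTC: 9:15 AM − 8:45 = 12:30 AM UTC on May 28.
Add 10 hours and 40 minutes leg 1 → 11:10 AM UTC.
Add 3 hours and 16 minutes layover in Westreach → 2:26 PM UTC.
Add 7 hours and 45 minutes leg 2 → 10:11 PM UTC.
Add 6 hours 18 minutes layover in Beijing → 4:29 AM UTC (May 29).
Add 14 hours and 30 minutes leg 3 → 6:59 PM UTC.
Kolkata is UTC+5:30, so local arrival = 6:59 PM + 5:30 = 12:29 AM on May 30.

12:29 AM on May 30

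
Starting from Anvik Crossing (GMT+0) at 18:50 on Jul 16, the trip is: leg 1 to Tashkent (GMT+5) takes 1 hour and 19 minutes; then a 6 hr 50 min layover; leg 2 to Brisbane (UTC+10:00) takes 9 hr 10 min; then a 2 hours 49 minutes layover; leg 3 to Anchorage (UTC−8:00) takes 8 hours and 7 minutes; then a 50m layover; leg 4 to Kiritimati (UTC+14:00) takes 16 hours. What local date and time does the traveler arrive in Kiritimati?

05:55 on July 19

Anvik Crossing is at UTC+0, so departure is already 18:50 UTC on Jul 16.
Add 1 hour 19 minutes leg 1 → 20:09 UTC.
Add 6 hours 50 minutes layover in Tashkent → 02:59 UTC (Jul 17).
Add 9 hours and 10 minutes leg 2 → 12:09 UTC.
Add 2 hours 49 minutes layover in Brisbane → 14:58 UTC.
Add 8 hours and 7 minutes leg 3 → 23:05 UTC.
Add 50 minutes layover in Anchorage → 23:55 UTC.
Add 16 hours leg 4 → 15:55 UTC (Jul 18).
Kiritimati is UTC+14:00, so local arrival = 15:55 + 14:00 = 05:55 on Jul 19.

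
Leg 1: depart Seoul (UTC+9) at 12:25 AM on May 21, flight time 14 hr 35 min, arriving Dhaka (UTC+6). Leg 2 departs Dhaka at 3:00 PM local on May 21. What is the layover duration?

3 hours

Convert departure to UTC: 12:25 AM − 9:00 = 3:25 PM UTC on May 20.
Add 14 hours and 35 minutes flight time → 6:00 AM UTC (May 21).
Dhaka is UTC+6:00, so local arrival = 6:00 AM + 6:00 = 12:00 PM on May 21.
Layover = 3:00 PM − 12:00 PM = 3 hours.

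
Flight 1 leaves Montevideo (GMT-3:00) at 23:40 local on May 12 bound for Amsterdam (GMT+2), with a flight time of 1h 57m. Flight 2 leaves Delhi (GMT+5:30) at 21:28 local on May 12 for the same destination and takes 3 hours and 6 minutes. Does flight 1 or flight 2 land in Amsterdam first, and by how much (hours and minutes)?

Flight 1 in UTC: 23:40 + 3:00 = 02:40 on May 13.
+1 hour and 57 minutes → arrive 04:37 UTC on May 13.
Flight 2 in UTC: 21:28 − 5:30 = 15:58 on May 12.
+3 hours 6 minutes → arrive 19:04 UTC on May 12.
Flight 2 lands earlier by 9 hours 33 minutes.

the second, by 9 hours 33 minutes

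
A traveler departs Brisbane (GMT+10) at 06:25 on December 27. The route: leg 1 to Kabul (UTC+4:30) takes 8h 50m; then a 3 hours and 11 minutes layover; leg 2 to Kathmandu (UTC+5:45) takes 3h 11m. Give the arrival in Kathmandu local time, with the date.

17:22 on December 27

Convert departure to UTC: 06:25 − 10:00 = 20:25 UTC on Dec 26.
Add 8 hours 50 minutes leg 1 → 05:15 UTC (Dec 27).
Add 3 hours and 11 minutes layover in Kabul → 08:26 UTC.
Add 3 hours and 11 minutes leg 2 → 11:37 UTC.
Kathmandu is UTC+5:45, so local arrival = 11:37 + 5:45 = 17:22 on Dec 27.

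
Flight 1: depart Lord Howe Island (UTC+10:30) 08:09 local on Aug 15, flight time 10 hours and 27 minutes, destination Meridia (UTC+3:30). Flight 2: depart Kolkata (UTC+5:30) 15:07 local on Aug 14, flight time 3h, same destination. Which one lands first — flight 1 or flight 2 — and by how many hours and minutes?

Flight 1 in UTC: 08:09 − 10:30 = 21:39 on Aug 14.
+10 hours and 27 minutes → arrive 08:06 UTC on Aug 15.
Flight 2 in UTC: 15:07 − 5:30 = 09:37 on Aug 14.
+3 hours → arrive 12:37 UTC on Aug 14.
Flight 2 lands earlier by 19 hours 29 minutes.

the second, by 19 hours 29 minutes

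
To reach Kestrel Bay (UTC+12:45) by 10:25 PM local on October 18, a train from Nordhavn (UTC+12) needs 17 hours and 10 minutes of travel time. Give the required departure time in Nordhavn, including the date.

Target arrival in UTC: 10:25 PM − 12:45 = 9:40 AM on Oct 18.
Subtract 17 hours 10 minutes → departure 4:30 PM UTC on Oct 17.
Nordhavn is UTC+12:00: 4:30 PM + 12:00 = 4:30 AM on Oct 18.

4:30 AM on Oct 18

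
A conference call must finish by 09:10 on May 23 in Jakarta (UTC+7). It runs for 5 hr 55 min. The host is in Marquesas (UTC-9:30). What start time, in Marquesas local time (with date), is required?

Target end time in UTC: 09:10 − 7:00 = 02:10 on May 23.
Subtract 5 hours 55 minutes → start 20:15 UTC on May 22.
Marquesas is UTC−9:30: 20:15 − 9:30 = 10:45 on May 22.

10:45 on May 22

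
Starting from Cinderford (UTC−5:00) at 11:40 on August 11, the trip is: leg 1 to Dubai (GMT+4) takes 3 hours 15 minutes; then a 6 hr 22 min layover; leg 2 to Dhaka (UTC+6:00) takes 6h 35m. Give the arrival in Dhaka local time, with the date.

14:52 on Aug 12

Convert departure to UTC: 11:40 + 5:00 = 16:40 UTC on Aug 11.
Add 3 hours 15 minutes leg 1 → 19:55 UTC.
Add 6 hours 22 minutes layover in Dubai → 02:17 UTC (Aug 12).
Add 6 hours 35 minutes leg 2 → 08:52 UTC.
Dhaka is UTC+6:00, so local arrival = 08:52 + 6:00 = 14:52 on Aug 12.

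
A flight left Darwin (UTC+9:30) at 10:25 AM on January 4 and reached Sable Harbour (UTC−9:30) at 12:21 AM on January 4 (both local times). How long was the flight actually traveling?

8 hours 56 minutes

Sable Harbour is 19:00 behind Darwin.
Clock-face elapsed time (ignoring zones) is −10 hours 4 minutes.
Actual elapsed = −10 hours 4 minutes + 19:00 = 8 hours 56 minutes.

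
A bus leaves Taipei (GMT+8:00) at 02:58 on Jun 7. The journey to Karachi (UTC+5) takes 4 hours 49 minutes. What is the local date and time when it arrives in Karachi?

04:47 on Jun 7

Convert departure to UTC: 02:58 − 8:00 = 18:58 UTC on Jun 6.
Add 4 hours 49 minutes travel time → 23:47 UTC.
Karachi is UTC+5:00, so local arrival = 23:47 + 5:00 = 04:47 on Jun 7.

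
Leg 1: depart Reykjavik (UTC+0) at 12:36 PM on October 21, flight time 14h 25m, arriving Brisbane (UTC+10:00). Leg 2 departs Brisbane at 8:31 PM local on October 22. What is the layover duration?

Reykjavik is at UTC+0, so departure is already 12:36 PM UTC on Oct 21.
Add 14 hours and 25 minutes flight time → 3:01 AM UTC (Oct 22).
Brisbane is UTC+10:00, so local arrival = 3:01 AM + 10:00 = 1:01 PM on Oct 22.
Layover = 8:31 PM − 1:01 PM = 7 hours 30 minutes.

7 hours 30 minutes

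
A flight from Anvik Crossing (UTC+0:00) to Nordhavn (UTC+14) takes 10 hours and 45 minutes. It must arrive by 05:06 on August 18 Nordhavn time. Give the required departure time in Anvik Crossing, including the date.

04:21 on August 17

Target arrival in UTC: 05:06 − 14:00 = 15:06 on Aug 17.
Subtract 10 hours 45 minutes → departure 04:21 UTC on Aug 17.
Anvik Crossing is UTC+0, so departure is 04:21 on Aug 17.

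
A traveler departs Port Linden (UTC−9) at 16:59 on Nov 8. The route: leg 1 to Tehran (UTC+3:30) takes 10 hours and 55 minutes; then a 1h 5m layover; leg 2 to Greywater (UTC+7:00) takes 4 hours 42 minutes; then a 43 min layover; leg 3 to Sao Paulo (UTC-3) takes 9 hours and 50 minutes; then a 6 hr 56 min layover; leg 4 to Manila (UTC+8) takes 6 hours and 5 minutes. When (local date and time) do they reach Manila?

Convert departure to UTC: 16:59 + 9:00 = 01:59 UTC on Nov 9.
Add 10 hours and 55 minutes leg 1 → 12:54 UTC.
Add 1 hour and 5 minutes layover in Tehran → 13:59 UTC.
Add 4 hours and 42 minutes leg 2 → 18:41 UTC.
Add 43 minutes layover in Greywater → 19:24 UTC.
Add 9 hours and 50 minutes leg 3 → 05:14 UTC (Nov 10).
Add 6 hours and 56 minutes layover in Sao Paulo → 12:10 UTC.
Add 6 hours and 5 minutes leg 4 → 18:15 UTC.
Manila is UTC+8:00, so local arrival = 18:15 + 8:00 = 02:15 on Nov 11.

02:15 on November 11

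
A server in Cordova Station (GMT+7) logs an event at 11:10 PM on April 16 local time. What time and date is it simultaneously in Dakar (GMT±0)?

4:10 PM on April 16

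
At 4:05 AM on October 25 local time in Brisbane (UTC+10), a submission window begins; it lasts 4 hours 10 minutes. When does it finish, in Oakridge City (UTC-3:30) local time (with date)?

Oakridge City is 13:30 behind Brisbane.
After 4 hours 10 minutes it is 8:15 AM in Brisbane.
Shift by the zone difference: 8:15 AM − 13:30 = 6:45 PM on Oct 24 in Oakridge City.

6:45 PM on October 24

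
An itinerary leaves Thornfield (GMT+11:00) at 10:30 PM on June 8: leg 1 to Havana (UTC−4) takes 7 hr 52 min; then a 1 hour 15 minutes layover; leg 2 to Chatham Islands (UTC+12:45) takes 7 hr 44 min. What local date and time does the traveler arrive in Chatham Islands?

5:06 PM on June 9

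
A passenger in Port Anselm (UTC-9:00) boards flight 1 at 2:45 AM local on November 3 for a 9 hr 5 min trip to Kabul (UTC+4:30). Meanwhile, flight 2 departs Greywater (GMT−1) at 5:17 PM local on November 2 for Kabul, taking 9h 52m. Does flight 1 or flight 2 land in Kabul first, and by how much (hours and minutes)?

the second, by 16 hours 41 minutes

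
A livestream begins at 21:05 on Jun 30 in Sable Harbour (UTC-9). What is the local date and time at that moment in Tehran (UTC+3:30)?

09:35 on Jul 1

In UTC: 21:05 + 9:00 = 06:05 on Jul 1.
Tehran is UTC+3:30: 06:05 + 3:30 = 09:35 on Jul 1.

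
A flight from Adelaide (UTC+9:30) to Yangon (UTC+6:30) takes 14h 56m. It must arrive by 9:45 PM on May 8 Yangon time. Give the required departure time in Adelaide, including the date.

9:49 AM on May 8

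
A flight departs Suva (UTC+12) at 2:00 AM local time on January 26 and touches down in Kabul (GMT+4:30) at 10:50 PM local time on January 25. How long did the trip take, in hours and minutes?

4 hours 20 minutes

Departure in UTC: 2:00 AM − 12:00 = 2:00 PM on Jan 25.
Arrival in UTC: 10:50 PM − 4:30 = 6:20 PM on Jan 25.
Elapsed = 6:20 PM − 2:00 PM = 4 hours 20 minutes.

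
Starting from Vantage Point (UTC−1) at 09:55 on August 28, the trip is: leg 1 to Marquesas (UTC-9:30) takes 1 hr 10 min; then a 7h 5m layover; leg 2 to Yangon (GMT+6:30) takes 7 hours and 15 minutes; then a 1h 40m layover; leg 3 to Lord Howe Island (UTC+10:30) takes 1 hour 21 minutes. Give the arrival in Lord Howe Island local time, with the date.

Convert departure to UTC: 09:55 + 1:00 = 10:55 UTC on Aug 28.
Add 1 hour 10 minutes leg 1 → 12:05 UTC.
Add 7 hours and 5 minutes layover in Marquesas → 19:10 UTC.
Add 7 hours 15 minutes leg 2 → 02:25 UTC (Aug 29).
Add 1 hour 40 minutes layover in Yangon → 04:05 UTC.
Add 1 hour and 21 minutes leg 3 → 05:26 UTC.
Lord Howe Island is UTC+10:30, so local arrival = 05:26 + 10:30 = 15:56 on Aug 29.

15:56 on August 29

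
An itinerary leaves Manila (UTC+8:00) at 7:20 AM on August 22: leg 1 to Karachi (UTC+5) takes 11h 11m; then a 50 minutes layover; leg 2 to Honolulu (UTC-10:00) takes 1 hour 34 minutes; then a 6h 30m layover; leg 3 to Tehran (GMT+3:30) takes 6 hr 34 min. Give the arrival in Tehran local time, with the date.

5:29 AM on Aug 23

Convert departure to UTC: 7:20 AM − 8:00 = 11:20 PM UTC on Aug 21.
Add 11 hours and 11 minutes leg 1 → 10:31 AM UTC (Aug 22).
Add 50 minutes layover in Karachi → 11:21 AM UTC.
Add 1 hour and 34 minutes leg 2 → 12:55 PM UTC.
Add 6 hours and 30 minutes layover in Honolulu → 7:25 PM UTC.
Add 6 hours and 34 minutes leg 3 → 1:59 AM UTC (Aug 23).
Tehran is UTC+3:30, so local arrival = 1:59 AM + 3:30 = 5:29 AM on Aug 23.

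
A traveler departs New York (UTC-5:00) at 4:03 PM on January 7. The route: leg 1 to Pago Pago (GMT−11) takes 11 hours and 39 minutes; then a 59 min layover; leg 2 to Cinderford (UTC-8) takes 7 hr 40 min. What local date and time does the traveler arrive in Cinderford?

Convert departure to UTC: 4:03 PM + 5:00 = 9:03 PM UTC on Jan 7.
Add 11 hours and 39 minutes leg 1 → 8:42 AM UTC (Jan 8).
Add 59 minutes layover in Pago Pago → 9:41 AM UTC.
Add 7 hours 40 minutes leg 2 → 5:21 PM UTC.
Cinderford is UTC−8:00, so local arrival = 5:21 PM − 8:00 = 9:21 AM on Jan 8.

9:21 AM on January 8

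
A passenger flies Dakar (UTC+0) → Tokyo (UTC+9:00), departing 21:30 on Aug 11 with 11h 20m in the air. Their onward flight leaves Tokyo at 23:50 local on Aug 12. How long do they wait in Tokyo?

6 hours

Dakar is at UTC+0, so departure is already 21:30 UTC on Aug 11.
Add 11 hours and 20 minutes flight time → 08:50 UTC (Aug 12).
Tokyo is UTC+9:00, so local arrival = 08:50 + 9:00 = 17:50 on Aug 12.
Layover = 23:50 − 17:50 = 6 hours.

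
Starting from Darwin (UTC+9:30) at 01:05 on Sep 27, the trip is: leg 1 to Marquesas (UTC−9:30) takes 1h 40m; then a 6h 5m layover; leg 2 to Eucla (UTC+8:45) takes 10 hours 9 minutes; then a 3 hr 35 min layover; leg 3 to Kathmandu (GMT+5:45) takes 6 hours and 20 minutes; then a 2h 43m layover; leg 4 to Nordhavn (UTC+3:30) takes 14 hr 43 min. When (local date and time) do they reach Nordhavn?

16:20 on September 28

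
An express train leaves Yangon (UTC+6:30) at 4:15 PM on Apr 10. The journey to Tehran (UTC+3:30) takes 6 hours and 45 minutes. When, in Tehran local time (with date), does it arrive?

8:00 PM on April 10

Convert departure to UTC: 4:15 PM − 6:30 = 9:45 AM UTC on Apr 10.
Add 6 hours 45 minutes travel time → 4:30 PM UTC.
Tehran is UTC+3:30, so local arrival = 4:30 PM + 3:30 = 8:00 PM on Apr 10.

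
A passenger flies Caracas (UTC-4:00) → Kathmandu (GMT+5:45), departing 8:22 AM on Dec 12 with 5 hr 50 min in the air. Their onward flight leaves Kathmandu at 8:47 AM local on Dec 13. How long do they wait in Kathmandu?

Convert departure to UTC: 8:22 AM + 4:00 = 12:22 PM UTC on Dec 12.
Add 5 hours 50 minutes flight time → 6:12 PM UTC.
Kathmandu is UTC+5:45, so local arrival = 6:12 PM + 5:45 = 11:57 PM on Dec 12.
Layover = 8:47 AM − 11:57 PM (+1 day) = 8 hours 50 minutes.

8 hours 50 minutes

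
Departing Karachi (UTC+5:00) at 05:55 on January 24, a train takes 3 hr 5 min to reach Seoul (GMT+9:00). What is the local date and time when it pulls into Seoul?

Seoul is 4:00 ahead of Karachi.
After 3 hours 5 minutes it is 09:00 in Karachi.
Shift by the zone difference: 09:00 + 4:00 = 13:00 on Jan 24 in Seoul.

13:00 on Jan 24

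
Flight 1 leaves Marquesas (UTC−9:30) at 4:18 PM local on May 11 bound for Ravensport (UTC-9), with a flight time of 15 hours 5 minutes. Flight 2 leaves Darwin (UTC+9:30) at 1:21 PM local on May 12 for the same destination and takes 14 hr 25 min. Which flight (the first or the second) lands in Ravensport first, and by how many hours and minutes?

the first, by 1 hour 23 minutes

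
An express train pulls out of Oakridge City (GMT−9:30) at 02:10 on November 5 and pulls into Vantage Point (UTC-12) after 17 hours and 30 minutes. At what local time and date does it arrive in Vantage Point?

17:10 on Nov 5

Convert departure to UTC: 02:10 + 9:30 = 11:40 UTC on Nov 5.
Add 17 hours and 30 minutes travel time → 05:10 UTC (Nov 6).
Vantage Point is UTC−12:00, so local arrival = 05:10 − 12:00 = 17:10 on Nov 5.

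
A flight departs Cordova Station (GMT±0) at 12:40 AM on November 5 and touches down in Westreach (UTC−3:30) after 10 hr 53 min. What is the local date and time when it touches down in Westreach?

Cordova Station is at UTC+0, so departure is already 12:40 AM UTC on Nov 5.
Add 10 hours and 53 minutes travel time → 11:33 AM UTC.
Westreach is UTC−3:30, so local arrival = 11:33 AM − 3:30 = 8:03 AM on Nov 5.

8:03 AM on Nov 5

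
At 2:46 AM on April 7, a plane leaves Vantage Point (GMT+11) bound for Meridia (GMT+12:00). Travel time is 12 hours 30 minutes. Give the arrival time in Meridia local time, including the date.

4:16 PM on April 7

Convert departure to UTC: 2:46 AM − 11:00 = 3:46 PM UTC on Apr 6.
Add 12 hours and 30 minutes travel time → 4:16 AM UTC (Apr 7).
Meridia is UTC+12:00, so local arrival = 4:16 AM + 12:00 = 4:16 PM on Apr 7.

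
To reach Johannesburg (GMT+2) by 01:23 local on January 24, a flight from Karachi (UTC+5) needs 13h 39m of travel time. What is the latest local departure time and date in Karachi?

14:44 on January 23

Target arrival in UTC: 01:23 − 2:00 = 23:23 on Jan 23.
Subtract 13 hours and 39 minutes → departure 09:44 UTC on Jan 23.
Karachi is UTC+5:00: 09:44 + 5:00 = 14:44 on Jan 23.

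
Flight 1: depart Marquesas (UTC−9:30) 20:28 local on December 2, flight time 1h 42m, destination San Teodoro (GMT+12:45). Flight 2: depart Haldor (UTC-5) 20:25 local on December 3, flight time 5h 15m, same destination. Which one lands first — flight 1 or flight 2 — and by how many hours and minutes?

the first, by 23 hours

Flight 1 in UTC: 20:28 + 9:30 = 05:58 on Dec 3.
+1 hour 42 minutes → arrive 07:40 UTC on Dec 3.
Flight 2 in UTC: 20:25 + 5:00 = 01:25 on Dec 4.
+5 hours 15 minutes → arrive 06:40 UTC on Dec 4.
Flight 1 lands earlier by 23 hours.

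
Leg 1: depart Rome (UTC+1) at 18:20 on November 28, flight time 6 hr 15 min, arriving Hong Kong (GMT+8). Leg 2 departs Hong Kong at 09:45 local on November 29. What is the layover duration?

2 hours 10 minutes

Convert departure to UTC: 18:20 − 1:00 = 17:20 UTC on Nov 28.
Add 6 hours 15 minutes flight time → 23:35 UTC.
Hong Kong is UTC+8:00, so local arrival = 23:35 + 8:00 = 07:35 on Nov 29.
Layover = 09:45 − 07:35 = 2 hours 10 minutes.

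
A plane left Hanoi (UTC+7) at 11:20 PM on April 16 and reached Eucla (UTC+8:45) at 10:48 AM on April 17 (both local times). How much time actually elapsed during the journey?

Departure in UTC: 11:20 PM − 7:00 = 4:20 PM on Apr 16.
Arrival in UTC: 10:48 AM − 8:45 = 2:03 AM on Apr 17.
Elapsed = 2:03 AM − 4:20 PM (+1 day) = 9 hours 43 minutes.

9 hours 43 minutes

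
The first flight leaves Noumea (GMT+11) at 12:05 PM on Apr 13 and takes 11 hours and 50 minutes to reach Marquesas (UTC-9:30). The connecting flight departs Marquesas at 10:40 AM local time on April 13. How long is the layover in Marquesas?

7 hours 15 minutes

Convert departure to UTC: 12:05 PM − 11:00 = 1:05 AM UTC on Apr 13.
Add 11 hours 50 minutes flight time → 12:55 PM UTC.
Marquesas is UTC−9:30, so local arrival = 12:55 PM − 9:30 = 3:25 AM on Apr 13.
Layover = 10:40 AM − 3:25 AM = 7 hours 15 minutes.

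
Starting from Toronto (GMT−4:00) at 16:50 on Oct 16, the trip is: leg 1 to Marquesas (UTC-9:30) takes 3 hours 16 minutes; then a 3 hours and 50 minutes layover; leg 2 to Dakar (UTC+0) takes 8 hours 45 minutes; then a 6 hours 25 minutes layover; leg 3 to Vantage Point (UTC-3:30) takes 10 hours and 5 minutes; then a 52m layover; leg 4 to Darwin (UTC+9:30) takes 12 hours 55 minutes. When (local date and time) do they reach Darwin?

04:28 on October 19

Convert departure to UTC: 16:50 + 4:00 = 20:50 UTC on Oct 16.
Add 3 hours 16 minutes leg 1 → 00:06 UTC (Oct 17).
Add 3 hours 50 minutes layover in Marquesas → 03:56 UTC.
Add 8 hours 45 minutes leg 2 → 12:41 UTC.
Add 6 hours 25 minutes layover in Dakar → 19:06 UTC.
Add 10 hours and 5 minutes leg 3 → 05:11 UTC (Oct 18).
Add 52 minutes layover in Vantage Point → 06:03 UTC.
Add 12 hours and 55 minutes leg 4 → 18:58 UTC.
Darwin is UTC+9:30, so local arrival = 18:58 + 9:30 = 04:28 on Oct 19.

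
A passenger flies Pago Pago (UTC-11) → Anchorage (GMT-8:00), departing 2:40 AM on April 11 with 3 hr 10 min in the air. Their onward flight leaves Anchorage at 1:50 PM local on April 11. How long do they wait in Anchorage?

Convert departure to UTC: 2:40 AM + 11:00 = 1:40 PM UTC on Apr 11.
Add 3 hours and 10 minutes flight time → 4:50 PM UTC.
Anchorage is UTC−8:00, so local arrival = 4:50 PM − 8:00 = 8:50 AM on Apr 11.
Layover = 1:50 PM − 8:50 AM = 5 hours.

5 hours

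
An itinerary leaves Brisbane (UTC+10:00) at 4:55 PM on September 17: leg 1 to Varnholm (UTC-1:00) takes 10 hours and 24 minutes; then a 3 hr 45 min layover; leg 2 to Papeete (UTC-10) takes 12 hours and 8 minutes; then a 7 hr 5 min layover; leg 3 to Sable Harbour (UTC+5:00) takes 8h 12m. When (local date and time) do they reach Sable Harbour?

5:29 AM on September 19

Convert departure to UTC: 4:55 PM − 10:00 = 6:55 AM UTC on Sep 17.
Add 10 hours and 24 minutes leg 1 → 5:19 PM UTC.
Add 3 hours and 45 minutes layover in Varnholm → 9:04 PM UTC.
Add 12 hours and 8 minutes leg 2 → 9:12 AM UTC (Sep 18).
Add 7 hours and 5 minutes layover in Papeete → 4:17 PM UTC.
Add 8 hours and 12 minutes leg 3 → 12:29 AM UTC (Sep 19).
Sable Harbour is UTC+5:00, so local arrival = 12:29 AM + 5:00 = 5:29 AM on Sep 19.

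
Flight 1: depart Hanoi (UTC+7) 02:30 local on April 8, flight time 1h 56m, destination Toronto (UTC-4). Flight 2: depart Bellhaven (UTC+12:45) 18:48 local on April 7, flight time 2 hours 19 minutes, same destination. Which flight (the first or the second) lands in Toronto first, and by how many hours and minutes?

the second, by 13 hours 4 minutes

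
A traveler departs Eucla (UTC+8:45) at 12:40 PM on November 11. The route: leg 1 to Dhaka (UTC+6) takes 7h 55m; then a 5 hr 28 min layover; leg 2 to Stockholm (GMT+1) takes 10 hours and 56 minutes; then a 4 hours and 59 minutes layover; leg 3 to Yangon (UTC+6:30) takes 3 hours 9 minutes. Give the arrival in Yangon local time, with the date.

6:52 PM on November 12

Convert departure to UTC: 12:40 PM − 8:45 = 3:55 AM UTC on Nov 11.
Add 7 hours 55 minutes leg 1 → 11:50 AM UTC.
Add 5 hours 28 minutes layover in Dhaka → 5:18 PM UTC.
Add 10 hours and 56 minutes leg 2 → 4:14 AM UTC (Nov 12).
Add 4 hours and 59 minutes layover in Stockholm → 9:13 AM UTC.
Add 3 hours 9 minutes leg 3 → 12:22 PM UTC.
Yangon is UTC+6:30, so local arrival = 12:22 PM + 6:30 = 6:52 PM on Nov 12.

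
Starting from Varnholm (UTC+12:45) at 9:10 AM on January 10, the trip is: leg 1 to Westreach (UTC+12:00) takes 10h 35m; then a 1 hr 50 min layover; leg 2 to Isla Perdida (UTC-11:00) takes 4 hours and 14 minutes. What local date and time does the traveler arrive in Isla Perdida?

Convert departure to UTC: 9:10 AM − 12:45 = 8:25 PM UTC on Jan 9.
Add 10 hours 35 minutes leg 1 → 7:00 AM UTC (Jan 10).
Add 1 hour and 50 minutes layover in Westreach → 8:50 AM UTC.
Add 4 hours and 14 minutes leg 2 → 1:04 PM UTC.
Isla Perdida is UTC−11:00, so local arrival = 1:04 PM − 11:00 = 2:04 AM on Jan 10.

2:04 AM on January 10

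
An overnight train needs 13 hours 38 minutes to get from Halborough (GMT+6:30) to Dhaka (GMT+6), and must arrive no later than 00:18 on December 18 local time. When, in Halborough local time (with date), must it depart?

11:10 on Dec 17

Target arrival in UTC: 00:18 − 6:00 = 18:18 on Dec 17.
Subtract 13 hours 38 minutes → departure 04:40 UTC on Dec 17.
Halborough is UTC+6:30: 04:40 + 6:30 = 11:10 on Dec 17.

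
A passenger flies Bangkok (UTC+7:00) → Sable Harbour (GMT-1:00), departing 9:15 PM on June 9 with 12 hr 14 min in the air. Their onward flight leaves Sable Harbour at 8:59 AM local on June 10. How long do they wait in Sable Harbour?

7 hours 30 minutes

Convert departure to UTC: 9:15 PM − 7:00 = 2:15 PM UTC on Jun 9.
Add 12 hours and 14 minutes flight time → 2:29 AM UTC (Jun 10).
Sable Harbour is UTC−1:00, so local arrival = 2:29 AM − 1:00 = 1:29 AM on Jun 10.
Layover = 8:59 AM − 1:29 AM = 7 hours 30 minutes.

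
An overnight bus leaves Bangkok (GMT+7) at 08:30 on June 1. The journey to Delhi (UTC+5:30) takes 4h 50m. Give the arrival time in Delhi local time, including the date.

11:50 on June 1

Convert departure to UTC: 08:30 − 7:00 = 01:30 UTC on Jun 1.
Add 4 hours 50 minutes travel time → 06:20 UTC.
Delhi is UTC+5:30, so local arrival = 06:20 + 5:30 = 11:50 on Jun 1.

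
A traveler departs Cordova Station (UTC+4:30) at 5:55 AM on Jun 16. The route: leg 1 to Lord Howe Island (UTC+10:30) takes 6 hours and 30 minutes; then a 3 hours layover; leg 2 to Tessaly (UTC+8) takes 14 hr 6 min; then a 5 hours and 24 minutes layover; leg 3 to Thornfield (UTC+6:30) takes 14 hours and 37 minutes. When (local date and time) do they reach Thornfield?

Convert departure to UTC: 5:55 AM − 4:30 = 1:25 AM UTC on Jun 16.
Add 6 hours 30 minutes leg 1 → 7:55 AM UTC.
Add 3 hours layover in Lord Howe Island → 10:55 AM UTC.
Add 14 hours 6 minutes leg 2 → 1:01 AM UTC (Jun 17).
Add 5 hours and 24 minutes layover in Tessaly → 6:25 AM UTC.
Add 14 hours 37 minutes leg 3 → 9:02 PM UTC.
Thornfield is UTC+6:30, so local arrival = 9:02 PM + 6:30 = 3:32 AM on Jun 18.

3:32 AM on June 18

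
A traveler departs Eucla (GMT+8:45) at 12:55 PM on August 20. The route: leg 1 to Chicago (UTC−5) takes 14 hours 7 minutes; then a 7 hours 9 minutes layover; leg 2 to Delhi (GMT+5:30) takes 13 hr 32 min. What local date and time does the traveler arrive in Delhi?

8:28 PM on August 21

Convert departure to UTC: 12:55 PM − 8:45 = 4:10 AM UTC on Aug 20.
Add 14 hours and 7 minutes leg 1 → 6:17 PM UTC.
Add 7 hours 9 minutes layover in Chicago → 1:26 AM UTC (Aug 21).
Add 13 hours 32 minutes leg 2 → 2:58 PM UTC.
Delhi is UTC+5:30, so local arrival = 2:58 PM + 5:30 = 8:28 PM on Aug 21.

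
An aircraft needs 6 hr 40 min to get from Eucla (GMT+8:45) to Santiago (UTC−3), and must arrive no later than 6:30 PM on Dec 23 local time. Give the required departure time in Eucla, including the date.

Target arrival in UTC: 6:30 PM + 3:00 = 9:30 PM on Dec 23.
Subtract 6 hours and 40 minutes → departure 2:50 PM UTC on Dec 23.
Eucla is UTC+8:45: 2:50 PM + 8:45 = 11:35 PM on Dec 23.

11:35 PM on December 23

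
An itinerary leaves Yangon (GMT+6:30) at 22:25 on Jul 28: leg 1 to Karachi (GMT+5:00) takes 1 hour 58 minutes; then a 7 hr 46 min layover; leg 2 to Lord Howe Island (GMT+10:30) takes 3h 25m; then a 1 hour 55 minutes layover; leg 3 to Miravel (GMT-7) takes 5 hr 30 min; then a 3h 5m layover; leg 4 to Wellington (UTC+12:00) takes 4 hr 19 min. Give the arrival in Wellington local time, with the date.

07:53 on Jul 30

Convert departure to UTC: 22:25 − 6:30 = 15:55 UTC on Jul 28.
Add 1 hour and 58 minutes leg 1 → 17:53 UTC.
Add 7 hours and 46 minutes layover in Karachi → 01:39 UTC (Jul 29).
Add 3 hours and 25 minutes leg 2 → 05:04 UTC.
Add 1 hour and 55 minutes layover in Lord Howe Island → 06:59 UTC.
Add 5 hours and 30 minutes leg 3 → 12:29 UTC.
Add 3 hours and 5 minutes layover in Miravel → 15:34 UTC.
Add 4 hours and 19 minutes leg 4 → 19:53 UTC.
Wellington is UTC+12:00, so local arrival = 19:53 + 12:00 = 07:53 on Jul 30.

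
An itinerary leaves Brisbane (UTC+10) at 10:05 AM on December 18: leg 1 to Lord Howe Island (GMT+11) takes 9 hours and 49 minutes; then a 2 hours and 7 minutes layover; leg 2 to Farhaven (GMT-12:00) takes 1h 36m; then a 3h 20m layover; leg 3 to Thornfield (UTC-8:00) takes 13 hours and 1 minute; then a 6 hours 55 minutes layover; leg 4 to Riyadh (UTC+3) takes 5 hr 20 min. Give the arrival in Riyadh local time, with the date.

9:13 PM on December 19

Convert departure to UTC: 10:05 AM − 10:00 = 12:05 AM UTC on Dec 18.
Add 9 hours 49 minutes leg 1 → 9:54 AM UTC.
Add 2 hours and 7 minutes layover in Lord Howe Island → 12:01 PM UTC.
Add 1 hour and 36 minutes leg 2 → 1:37 PM UTC.
Add 3 hours 20 minutes layover in Farhaven → 4:57 PM UTC.
Add 13 hours 1 minute leg 3 → 5:58 AM UTC (Dec 19).
Add 6 hours 55 minutes layover in Thornfield → 12:53 PM UTC.
Add 5 hours 20 minutes leg 4 → 6:13 PM UTC.
Riyadh is UTC+3:00, so local arrival = 6:13 PM + 3:00 = 9:13 PM on Dec 19.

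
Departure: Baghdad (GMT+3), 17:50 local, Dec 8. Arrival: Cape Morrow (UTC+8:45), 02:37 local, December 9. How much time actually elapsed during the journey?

3 hours 2 minutes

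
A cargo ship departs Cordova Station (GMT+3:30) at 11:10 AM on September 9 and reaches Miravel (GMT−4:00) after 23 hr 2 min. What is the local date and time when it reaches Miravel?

2:42 AM on September 10

Convert departure to UTC: 11:10 AM − 3:30 = 7:40 AM UTC on Sep 9.
Add 23 hours and 2 minutes travel time → 6:42 AM UTC (Sep 10).
Miravel is UTC−4:00, so local arrival = 6:42 AM − 4:00 = 2:42 AM on Sep 10.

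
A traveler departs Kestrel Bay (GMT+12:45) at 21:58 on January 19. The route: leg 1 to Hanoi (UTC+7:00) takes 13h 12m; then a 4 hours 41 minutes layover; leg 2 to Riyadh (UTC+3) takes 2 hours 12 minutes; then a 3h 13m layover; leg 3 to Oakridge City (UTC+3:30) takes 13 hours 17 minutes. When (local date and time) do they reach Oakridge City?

01:18 on January 21

Convert departure to UTC: 21:58 − 12:45 = 09:13 UTC on Jan 19.
Add 13 hours and 12 minutes leg 1 → 22:25 UTC.
Add 4 hours and 41 minutes layover in Hanoi → 03:06 UTC (Jan 20).
Add 2 hours and 12 minutes leg 2 → 05:18 UTC.
Add 3 hours and 13 minutes layover in Riyadh → 08:31 UTC.
Add 13 hours and 17 minutes leg 3 → 21:48 UTC.
Oakridge City is UTC+3:30, so local arrival = 21:48 + 3:30 = 01:18 on Jan 21.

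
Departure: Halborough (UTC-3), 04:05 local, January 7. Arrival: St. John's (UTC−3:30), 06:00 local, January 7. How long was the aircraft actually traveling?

2 hours 25 minutes

St. John's is 0:30 behind Halborough.
Clock-face elapsed time (ignoring zones) is 1 hour 55 minutes.
Actual elapsed = 1 hour 55 minutes + 0:30 = 2 hours 25 minutes.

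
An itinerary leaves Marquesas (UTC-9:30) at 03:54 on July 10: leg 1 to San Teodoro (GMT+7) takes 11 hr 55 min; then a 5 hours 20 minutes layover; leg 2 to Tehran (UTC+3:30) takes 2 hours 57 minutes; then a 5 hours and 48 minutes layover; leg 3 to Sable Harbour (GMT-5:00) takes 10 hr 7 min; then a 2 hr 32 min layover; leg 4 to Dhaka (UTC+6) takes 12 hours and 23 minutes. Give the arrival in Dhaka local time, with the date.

Convert departure to UTC: 03:54 + 9:30 = 13:24 UTC on Jul 10.
Add 11 hours 55 minutes leg 1 → 01:19 UTC (Jul 11).
Add 5 hours 20 minutes layover in San Teodoro → 06:39 UTC.
Add 2 hours and 57 minutes leg 2 → 09:36 UTC.
Add 5 hours 48 minutes layover in Tehran → 15:24 UTC.
Add 10 hours and 7 minutes leg 3 → 01:31 UTC (Jul 12).
Add 2 hours 32 minutes layover in Sable Harbour → 04:03 UTC.
Add 12 hours 23 minutes leg 4 → 16:26 UTC.
Dhaka is UTC+6:00, so local arrival = 16:26 + 6:00 = 22:26 on Jul 12.

22:26 on July 12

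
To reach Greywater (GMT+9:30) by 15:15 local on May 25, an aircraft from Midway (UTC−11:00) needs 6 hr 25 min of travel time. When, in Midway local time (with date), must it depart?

Target arrival in UTC: 15:15 − 9:30 = 05:45 on May 25.
Subtract 6 hours 25 minutes → departure 23:20 UTC on May 24.
Midway is UTC−11:00: 23:20 − 11:00 = 12:20 on May 24.

12:20 on May 24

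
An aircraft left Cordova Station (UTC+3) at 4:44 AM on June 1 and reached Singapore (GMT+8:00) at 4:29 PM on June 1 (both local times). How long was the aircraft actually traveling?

Departure in UTC: 4:44 AM − 3:00 = 1:44 AM on Jun 1.
Arrival in UTC: 4:29 PM − 8:00 = 8:29 AM on Jun 1.
Elapsed = 8:29 AM − 1:44 AM = 6 hours 45 minutes.

6 hours 45 minutes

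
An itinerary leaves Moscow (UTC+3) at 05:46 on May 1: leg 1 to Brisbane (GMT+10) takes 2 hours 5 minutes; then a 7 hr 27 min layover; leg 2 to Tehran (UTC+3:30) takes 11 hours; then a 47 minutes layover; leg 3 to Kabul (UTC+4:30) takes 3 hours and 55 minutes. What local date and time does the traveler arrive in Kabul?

Convert departure to UTC: 05:46 − 3:00 = 02:46 UTC on May 1.
Add 2 hours and 5 minutes leg 1 → 04:51 UTC.
Add 7 hours and 27 minutes layover in Brisbane → 12:18 UTC.
Add 11 hours leg 2 → 23:18 UTC.
Add 47 minutes layover in Tehran → 00:05 UTC (May 2).
Add 3 hours 55 minutes leg 3 → 04:00 UTC.
Kabul is UTC+4:30, so local arrival = 04:00 + 4:30 = 08:30 on May 2.

08:30 on May 2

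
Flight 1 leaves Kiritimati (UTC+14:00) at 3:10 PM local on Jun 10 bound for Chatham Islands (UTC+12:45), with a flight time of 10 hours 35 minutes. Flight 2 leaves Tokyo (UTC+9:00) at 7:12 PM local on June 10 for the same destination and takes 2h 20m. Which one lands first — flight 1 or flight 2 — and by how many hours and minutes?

the first, by 47 minutes

Flight 1 in UTC: 3:10 PM − 14:00 = 1:10 AM on Jun 10.
+10 hours 35 minutes → arrive 11:45 AM UTC on Jun 10.
Flight 2 in UTC: 7:12 PM − 9:00 = 10:12 AM on Jun 10.
+2 hours 20 minutes → arrive 12:32 PM UTC on Jun 10.
Flight 1 lands earlier by 47 minutes.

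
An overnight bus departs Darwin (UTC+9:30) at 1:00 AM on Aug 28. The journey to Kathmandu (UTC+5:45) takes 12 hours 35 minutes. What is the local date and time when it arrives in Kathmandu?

Convert departure to UTC: 1:00 AM − 9:30 = 3:30 PM UTC on Aug 27.
Add 12 hours and 35 minutes travel time → 4:05 AM UTC (Aug 28).
Kathmandu is UTC+5:45, so local arrival = 4:05 AM + 5:45 = 9:50 AM on Aug 28.

9:50 AM on August 28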